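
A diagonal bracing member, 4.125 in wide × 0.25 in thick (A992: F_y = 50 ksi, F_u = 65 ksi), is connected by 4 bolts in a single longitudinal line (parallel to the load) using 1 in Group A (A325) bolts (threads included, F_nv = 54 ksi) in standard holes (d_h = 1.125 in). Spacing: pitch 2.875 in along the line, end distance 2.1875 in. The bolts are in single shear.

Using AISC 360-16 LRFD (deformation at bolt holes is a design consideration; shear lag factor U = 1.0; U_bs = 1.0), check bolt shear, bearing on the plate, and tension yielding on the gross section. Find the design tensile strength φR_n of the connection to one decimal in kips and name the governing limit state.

46.4 kips (gross-section yield governs)

Bolt shear: A_b = π(1)²/4 = 0.7854 in². φR_n = 0.75 × 54 × 0.7854 × 4 × 1 = 127.2 kips.
Bearing (0.25 in plate, F_u = 65 ksi): end bolts L_c = 2.1875 − 1.125/2 = 1.625, R_n = min(1.2×1.625×0.25×65, 2.4×1×0.25×65) = 31.688 kips/bolt; interior L_c = 2.875 − 1.125 = 1.75, R_n = 34.125 kips/bolt. φR_n = 0.75 × (1×31.688 + 3×34.125) = 100.5 kips.
Tension yield (gross): A_g = 4.125×0.25 = 1.0313 in². φR_n = 0.90 × 50 × 1.0313 = 46.4 kips.
Governing: min(127.2, 100.5, 46.4) = 46.4 kips → gross-section yield.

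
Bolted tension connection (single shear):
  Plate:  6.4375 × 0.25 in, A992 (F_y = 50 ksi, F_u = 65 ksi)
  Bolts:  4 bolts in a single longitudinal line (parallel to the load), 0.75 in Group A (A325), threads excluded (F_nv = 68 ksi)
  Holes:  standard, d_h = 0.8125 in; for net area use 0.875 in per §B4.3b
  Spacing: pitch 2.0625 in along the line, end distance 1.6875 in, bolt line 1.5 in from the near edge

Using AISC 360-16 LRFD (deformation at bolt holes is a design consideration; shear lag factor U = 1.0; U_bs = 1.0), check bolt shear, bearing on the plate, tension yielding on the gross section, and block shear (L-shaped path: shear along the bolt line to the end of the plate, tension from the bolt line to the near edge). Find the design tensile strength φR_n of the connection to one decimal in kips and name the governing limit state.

Bolt shear: A_b = π(0.75)²/4 = 0.44179 in². φR_n = 0.75 × 68 × 0.44179 × 4 × 1 = 90.1 kips.
Bearing (0.25 in plate, F_u = 65 ksi): end bolts L_c = 1.6875 − 0.8125/2 = 1.28125, R_n = min(1.2×1.28125×0.25×65, 2.4×0.75×0.25×65) = 24.984 kips/bolt; interior L_c = 2.0625 − 0.8125 = 1.25, R_n = 24.375 kips/bolt. φR_n = 0.75 × (1×24.984 + 3×24.375) = 73.6 kips.
Tension yield (gross): A_g = 6.4375×0.25 = 1.6094 in². φR_n = 0.90 × 50 × 1.6094 = 72.4 kips.
Block shear: shear path 1×[1.6875+3×2.0625] = 1×7.875 in, A_gv = 1.9688, A_nv = 1×(7.875 − 3.5×0.875)×0.25 = 1.2031 in²; tension to near edge: (1.5 − 0.5×0.875)×0.25 = 0.26563 in². R_n = min(0.6×65×1.2031, 0.6×50×1.9688) + 1.0×65×0.26563 = min(46.921, 59.064) + 17.266 = 64.187 kips. φR_n = 0.75 × 64.187 = 48.1 kips.
Governing: min(90.1, 73.6, 72.4, 48.1) = 48.1 kips → block shear.

48.1 kips (block shear governs)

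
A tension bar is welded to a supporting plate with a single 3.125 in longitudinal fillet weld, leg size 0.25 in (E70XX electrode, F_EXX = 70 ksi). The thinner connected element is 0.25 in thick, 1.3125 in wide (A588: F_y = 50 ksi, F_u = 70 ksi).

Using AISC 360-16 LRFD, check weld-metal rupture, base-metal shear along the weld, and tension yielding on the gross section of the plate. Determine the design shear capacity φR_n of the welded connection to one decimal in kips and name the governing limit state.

Weld metal: throat = 0.707×0.25 = 0.17675 in, L = 3.125 in. φR_n = 0.75 × 0.6 × 70 × 0.17675 × 3.125 = 17.4 kips.
Base metal shear (0.25 in plate): yield φR_n = 1.0×0.6×50×0.25×3.125 = 23.4 kips; rupture φR_n = 0.75×0.6×70×0.25×3.125 = 24.6 kips; take 23.4 kips (yield).
Tension yield (gross): A_g = 1.3125×0.25 = 0.32813 in². φR_n = 0.90 × 50 × 0.32813 = 14.8 kips.
Governing: min(17.4, 23.4, 14.8) = 14.8 kips → gross-section yield.

14.8 kips (gross-section yield governs)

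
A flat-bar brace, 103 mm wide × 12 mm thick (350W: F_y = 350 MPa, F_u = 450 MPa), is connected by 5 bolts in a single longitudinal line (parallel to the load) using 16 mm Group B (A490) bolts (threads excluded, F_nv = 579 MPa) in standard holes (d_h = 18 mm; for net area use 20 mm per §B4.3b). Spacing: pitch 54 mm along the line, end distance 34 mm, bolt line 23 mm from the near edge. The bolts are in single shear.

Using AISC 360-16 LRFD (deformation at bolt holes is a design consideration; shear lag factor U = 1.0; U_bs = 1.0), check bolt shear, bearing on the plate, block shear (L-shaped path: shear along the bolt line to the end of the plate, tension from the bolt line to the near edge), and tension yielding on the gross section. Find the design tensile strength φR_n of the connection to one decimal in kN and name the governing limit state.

389.3 kN (gross-section yield governs)

Bolt shear: A_b = π(16)²/4 = 201.06 mm². φR_n = 0.75 × 579 × 201.06 × 5 × 1 = 436.6 kN.
Bearing (12 mm plate, F_u = 450 MPa): end bolts L_c = 34 − 18/2 = 25, R_n = min(1.2×25×12×450, 2.4×16×12×450) = 162 kN/bolt; interior L_c = 54 − 18 = 36, R_n = 207.36 kN/bolt. φR_n = 0.75 × (1×162 + 4×207.36) = 743.6 kN.
Block shear: shear path 1×[34+4×54] = 1×250 mm, A_gv = 3000, A_nv = 1×(250 − 4.5×20)×12 = 1920 mm²; tension to near edge: (23 − 0.5×20)×12 = 156 mm². R_n = min(0.6×450×1920, 0.6×350×3000) + 1.0×450×156 = min(518.4, 630) + 70.2 = 588.6 kN. φR_n = 0.75 × 588.6 = 441.5 kN.
Tension yield (gross): A_g = 103×12 = 1236 mm². φR_n = 0.90 × 350 × 1236 = 389.3 kN.
Governing: min(436.6, 743.6, 441.5, 389.3) = 389.3 kN → gross-section yield.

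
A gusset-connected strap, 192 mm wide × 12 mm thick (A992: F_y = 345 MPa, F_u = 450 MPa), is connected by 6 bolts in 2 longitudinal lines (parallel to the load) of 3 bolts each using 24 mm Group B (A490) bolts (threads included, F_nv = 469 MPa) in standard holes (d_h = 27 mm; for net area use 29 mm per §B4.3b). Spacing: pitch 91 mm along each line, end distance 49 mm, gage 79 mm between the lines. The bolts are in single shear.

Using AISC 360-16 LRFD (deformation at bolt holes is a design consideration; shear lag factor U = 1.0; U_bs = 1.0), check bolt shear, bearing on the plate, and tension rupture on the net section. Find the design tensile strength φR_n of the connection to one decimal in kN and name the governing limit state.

Bolt shear: A_b = π(24)²/4 = 452.39 mm². φR_n = 0.75 × 469 × 452.39 × 6 × 1 = 954.8 kN.
Bearing (12 mm plate, F_u = 450 MPa): end bolts L_c = 49 − 27/2 = 35.5, R_n = min(1.2×35.5×12×450, 2.4×24×12×450) = 230.04 kN/bolt; interior L_c = 91 − 27 = 64, R_n = 311.04 kN/bolt. φR_n = 0.75 × (2×230.04 + 4×311.04) = 1278.2 kN.
Tension rupture (net): A_n = (192 − 2×29)×12 = 1608 mm² (U = 1.0, A_e = A_n). φR_n = 0.75 × 450 × 1608 = 542.7 kN.
Governing: min(954.8, 1278.2, 542.7) = 542.7 kN → net-section rupture.

542.7 kN (net-section rupture governs)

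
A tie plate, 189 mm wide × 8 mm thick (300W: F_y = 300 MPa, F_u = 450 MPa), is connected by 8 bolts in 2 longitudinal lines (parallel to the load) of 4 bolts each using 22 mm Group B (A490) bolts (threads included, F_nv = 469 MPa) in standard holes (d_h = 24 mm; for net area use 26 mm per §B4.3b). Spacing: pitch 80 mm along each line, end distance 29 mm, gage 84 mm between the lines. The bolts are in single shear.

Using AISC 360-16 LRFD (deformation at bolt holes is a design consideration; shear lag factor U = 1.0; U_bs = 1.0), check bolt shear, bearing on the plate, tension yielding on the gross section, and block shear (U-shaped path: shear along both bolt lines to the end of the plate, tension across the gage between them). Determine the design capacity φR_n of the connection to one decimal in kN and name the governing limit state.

Bolt shear: A_b = π(22)²/4 = 380.13 mm². φR_n = 0.75 × 469 × 380.13 × 8 × 1 = 1069.7 kN.
Bearing (8 mm plate, F_u = 450 MPa): end bolts L_c = 29 − 24/2 = 17, R_n = min(1.2×17×8×450, 2.4×22×8×450) = 73.44 kN/bolt; interior L_c = 80 − 24 = 56, R_n = 190.08 kN/bolt. φR_n = 0.75 × (2×73.44 + 6×190.08) = 965.5 kN.
Tension yield (gross): A_g = 189×8 = 1512 mm². φR_n = 0.90 × 300 × 1512 = 408.2 kN.
Block shear: shear path 2×[29+3×80] = 2×269 mm, A_gv = 4304, A_nv = 2×(269 − 3.5×26)×8 = 2848 mm²; tension across gage: (84 − 1×26)×8 = 464 mm². R_n = min(0.6×450×2848, 0.6×300×4304) + 1.0×450×464 = min(768.96, 774.72) + 208.8 = 977.76 kN. φR_n = 0.75 × 977.76 = 733.3 kN.
Governing: min(1069.7, 965.5, 408.2, 733.3) = 408.2 kN → gross-section yield.

408.2 kN (gross-section yield governs)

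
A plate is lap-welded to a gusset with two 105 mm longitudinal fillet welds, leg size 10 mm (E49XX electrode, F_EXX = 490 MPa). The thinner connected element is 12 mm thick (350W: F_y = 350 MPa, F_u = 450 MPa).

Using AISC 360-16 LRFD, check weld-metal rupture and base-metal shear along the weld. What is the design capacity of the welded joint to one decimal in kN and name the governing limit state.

327.4 kN (weld metal governs)

Weld metal: throat = 0.707×10 = 7.07 mm, L = 2×105 = 210 mm. φR_n = 0.75 × 0.6 × 490 × 7.07 × 210 = 327.4 kN.
Base metal shear (12 mm plate): yield φR_n = 1.0×0.6×350×12×210 = 529.2 kN; rupture φR_n = 0.75×0.6×450×12×210 = 510.3 kN; take 510.3 kN (rupture).
Governing: min(327.4, 510.3) = 327.4 kN → weld metal.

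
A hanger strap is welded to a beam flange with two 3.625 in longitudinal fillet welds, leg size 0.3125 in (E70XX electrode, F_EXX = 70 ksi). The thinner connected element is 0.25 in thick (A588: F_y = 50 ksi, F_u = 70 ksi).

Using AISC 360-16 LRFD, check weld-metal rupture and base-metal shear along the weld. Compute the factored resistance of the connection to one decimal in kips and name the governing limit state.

50.5 kips (weld metal governs)

Weld metal: throat = 0.707×0.3125 = 0.22094 in, L = 2×3.625 = 7.25 in. φR_n = 0.75 × 0.6 × 70 × 0.22094 × 7.25 = 50.5 kips.
Base metal shear (0.25 in plate): yield φR_n = 1.0×0.6×50×0.25×7.25 = 54.4 kips; rupture φR_n = 0.75×0.6×70×0.25×7.25 = 57.1 kips; take 54.4 kips (yield).
Governing: min(50.5, 54.4) = 50.5 kips → weld metal.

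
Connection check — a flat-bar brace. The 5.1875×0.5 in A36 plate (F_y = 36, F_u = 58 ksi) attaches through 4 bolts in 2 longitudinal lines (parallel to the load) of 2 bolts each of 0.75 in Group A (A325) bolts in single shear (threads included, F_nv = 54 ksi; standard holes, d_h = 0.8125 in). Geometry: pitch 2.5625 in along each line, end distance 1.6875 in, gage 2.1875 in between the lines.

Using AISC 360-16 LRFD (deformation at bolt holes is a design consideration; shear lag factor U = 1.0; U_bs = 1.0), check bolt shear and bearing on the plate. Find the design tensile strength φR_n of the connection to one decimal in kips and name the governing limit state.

71.6 kips (bolt shear governs)

Bolt shear: A_b = π(0.75)²/4 = 0.44179 in². φR_n = 0.75 × 54 × 0.44179 × 4 × 1 = 71.6 kips.
Bearing (0.5 in plate, F_u = 58 ksi): end bolts L_c = 1.6875 − 0.8125/2 = 1.28125, R_n = min(1.2×1.28125×0.5×58, 2.4×0.75×0.5×58) = 44.588 kips/bolt; interior L_c = 2.5625 − 0.8125 = 1.75, R_n = 52.2 kips/bolt. φR_n = 0.75 × (2×44.588 + 2×52.2) = 145.2 kips.
Governing: min(71.6, 145.2) = 71.6 kips → bolt shear.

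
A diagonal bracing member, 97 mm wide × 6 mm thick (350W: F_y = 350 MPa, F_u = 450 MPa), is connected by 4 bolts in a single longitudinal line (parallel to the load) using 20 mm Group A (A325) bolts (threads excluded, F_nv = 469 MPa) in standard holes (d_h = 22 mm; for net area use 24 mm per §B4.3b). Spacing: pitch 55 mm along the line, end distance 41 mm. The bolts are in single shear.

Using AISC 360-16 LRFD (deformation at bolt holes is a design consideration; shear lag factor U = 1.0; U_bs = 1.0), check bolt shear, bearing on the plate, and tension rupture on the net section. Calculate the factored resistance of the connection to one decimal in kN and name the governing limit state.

Bolt shear: A_b = π(20)²/4 = 314.16 mm². φR_n = 0.75 × 469 × 314.16 × 4 × 1 = 442.0 kN.
Bearing (6 mm plate, F_u = 450 MPa): end bolts L_c = 41 − 22/2 = 30, R_n = min(1.2×30×6×450, 2.4×20×6×450) = 97.2 kN/bolt; interior L_c = 55 − 22 = 33, R_n = 106.92 kN/bolt. φR_n = 0.75 × (1×97.2 + 3×106.92) = 313.5 kN.
Tension rupture (net): A_n = (97 − 1×24)×6 = 438 mm² (U = 1.0, A_e = A_n). φR_n = 0.75 × 450 × 438 = 147.8 kN.
Governing: min(442.0, 313.5, 147.8) = 147.8 kN → net-section rupture.

147.8 kN (net-section rupture governs)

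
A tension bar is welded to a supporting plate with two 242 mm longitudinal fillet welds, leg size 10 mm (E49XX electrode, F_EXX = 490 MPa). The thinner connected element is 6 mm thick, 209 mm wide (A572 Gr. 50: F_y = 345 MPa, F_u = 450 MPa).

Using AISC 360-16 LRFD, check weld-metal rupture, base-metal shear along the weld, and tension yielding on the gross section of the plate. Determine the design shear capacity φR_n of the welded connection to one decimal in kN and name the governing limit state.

Weld metal: throat = 0.707×10 = 7.07 mm, L = 2×242 = 484 mm. φR_n = 0.75 × 0.6 × 490 × 7.07 × 484 = 754.5 kN.
Base metal shear (6 mm plate): yield φR_n = 1.0×0.6×345×6×484 = 601.1 kN; rupture φR_n = 0.75×0.6×450×6×484 = 588.1 kN; take 588.1 kN (rupture).
Tension yield (gross): A_g = 209×6 = 1254 mm². φR_n = 0.90 × 345 × 1254 = 389.4 kN.
Governing: min(754.5, 588.1, 389.4) = 389.4 kN → gross-section yield.

389.4 kN (gross-section yield governs)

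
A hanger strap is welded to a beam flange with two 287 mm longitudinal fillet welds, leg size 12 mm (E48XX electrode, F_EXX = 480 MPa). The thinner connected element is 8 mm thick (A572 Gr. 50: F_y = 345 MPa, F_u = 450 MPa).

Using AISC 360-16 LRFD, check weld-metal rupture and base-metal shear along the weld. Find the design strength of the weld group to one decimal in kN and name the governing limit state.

Weld metal: throat = 0.707×12 = 8.484 mm, L = 2×287 = 574 mm. φR_n = 0.75 × 0.6 × 480 × 8.484 × 574 = 1051.9 kN.
Base metal shear (8 mm plate): yield φR_n = 1.0×0.6×345×8×574 = 950.5 kN; rupture φR_n = 0.75×0.6×450×8×574 = 929.9 kN; take 929.9 kN (rupture).
Governing: min(1051.9, 929.9) = 929.9 kN → base-metal shear.

929.9 kN (base-metal shear governs)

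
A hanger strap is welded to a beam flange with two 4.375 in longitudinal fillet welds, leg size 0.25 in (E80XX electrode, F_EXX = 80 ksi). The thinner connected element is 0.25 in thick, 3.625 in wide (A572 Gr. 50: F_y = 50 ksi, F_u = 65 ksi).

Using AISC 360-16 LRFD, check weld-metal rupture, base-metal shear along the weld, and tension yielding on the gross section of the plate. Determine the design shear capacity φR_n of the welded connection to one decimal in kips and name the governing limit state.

40.8 kips (gross-section yield governs)

Weld metal: throat = 0.707×0.25 = 0.17675 in, L = 2×4.375 = 8.75 in. φR_n = 0.75 × 0.6 × 80 × 0.17675 × 8.75 = 55.7 kips.
Base metal shear (0.25 in plate): yield φR_n = 1.0×0.6×50×0.25×8.75 = 65.6 kips; rupture φR_n = 0.75×0.6×65×0.25×8.75 = 64.0 kips; take 64.0 kips (rupture).
Tension yield (gross): A_g = 3.625×0.25 = 0.90625 in². φR_n = 0.90 × 50 × 0.90625 = 40.8 kips.
Governing: min(55.7, 64.0, 40.8) = 40.8 kips → gross-section yield.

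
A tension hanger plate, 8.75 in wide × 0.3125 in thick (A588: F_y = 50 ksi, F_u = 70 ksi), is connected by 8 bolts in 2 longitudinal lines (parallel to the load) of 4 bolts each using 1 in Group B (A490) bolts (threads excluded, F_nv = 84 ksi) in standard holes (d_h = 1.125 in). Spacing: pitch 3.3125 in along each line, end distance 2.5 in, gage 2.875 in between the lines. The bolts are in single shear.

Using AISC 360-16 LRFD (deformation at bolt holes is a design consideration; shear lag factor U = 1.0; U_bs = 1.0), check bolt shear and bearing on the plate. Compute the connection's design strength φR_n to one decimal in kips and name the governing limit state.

Bolt shear: A_b = π(1)²/4 = 0.7854 in². φR_n = 0.75 × 84 × 0.7854 × 8 × 1 = 395.8 kips.
Bearing (0.3125 in plate, F_u = 70 ksi): end bolts L_c = 2.5 − 1.125/2 = 1.9375, R_n = min(1.2×1.9375×0.3125×70, 2.4×1×0.3125×70) = 50.859 kips/bolt; interior L_c = 3.3125 − 1.125 = 2.1875, R_n = 52.5 kips/bolt. φR_n = 0.75 × (2×50.859 + 6×52.5) = 312.5 kips.
Governing: min(395.8, 312.5) = 312.5 kips → bearing.

312.5 kips (bearing governs)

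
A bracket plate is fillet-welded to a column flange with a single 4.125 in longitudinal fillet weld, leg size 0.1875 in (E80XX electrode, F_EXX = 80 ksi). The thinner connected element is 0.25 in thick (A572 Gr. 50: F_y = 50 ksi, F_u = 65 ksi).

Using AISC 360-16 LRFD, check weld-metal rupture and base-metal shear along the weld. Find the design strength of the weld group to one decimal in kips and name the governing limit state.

Weld metal: throat = 0.707×0.1875 = 0.13256 in, L = 4.125 in. φR_n = 0.75 × 0.6 × 80 × 0.13256 × 4.125 = 19.7 kips.
Base metal shear (0.25 in plate): yield φR_n = 1.0×0.6×50×0.25×4.125 = 30.9 kips; rupture φR_n = 0.75×0.6×65×0.25×4.125 = 30.2 kips; take 30.2 kips (rupture).
Governing: min(19.7, 30.2) = 19.7 kips → weld metal.

19.7 kips (weld metal governs)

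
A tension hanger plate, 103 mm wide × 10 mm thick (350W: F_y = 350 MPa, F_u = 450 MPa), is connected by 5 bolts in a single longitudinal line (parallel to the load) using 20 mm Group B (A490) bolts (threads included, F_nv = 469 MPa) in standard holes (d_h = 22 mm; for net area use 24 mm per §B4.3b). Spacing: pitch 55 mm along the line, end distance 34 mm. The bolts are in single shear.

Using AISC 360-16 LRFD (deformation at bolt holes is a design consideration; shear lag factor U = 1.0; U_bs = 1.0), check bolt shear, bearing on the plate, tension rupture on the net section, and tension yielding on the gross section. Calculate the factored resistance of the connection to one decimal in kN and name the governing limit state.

266.6 kN (net-section rupture governs)

Bolt shear: A_b = π(20)²/4 = 314.16 mm². φR_n = 0.75 × 469 × 314.16 × 5 × 1 = 552.5 kN.
Bearing (10 mm plate, F_u = 450 MPa): end bolts L_c = 34 − 22/2 = 23, R_n = min(1.2×23×10×450, 2.4×20×10×450) = 124.2 kN/bolt; interior L_c = 55 − 22 = 33, R_n = 178.2 kN/bolt. φR_n = 0.75 × (1×124.2 + 4×178.2) = 627.8 kN.
Tension rupture (net): A_n = (103 − 1×24)×10 = 790 mm² (U = 1.0, A_e = A_n). φR_n = 0.75 × 450 × 790 = 266.6 kN.
Tension yield (gross): A_g = 103×10 = 1030 mm². φR_n = 0.90 × 350 × 1030 = 324.5 kN.
Governing: min(552.5, 627.8, 266.6, 324.5) = 266.6 kN → net-section rupture.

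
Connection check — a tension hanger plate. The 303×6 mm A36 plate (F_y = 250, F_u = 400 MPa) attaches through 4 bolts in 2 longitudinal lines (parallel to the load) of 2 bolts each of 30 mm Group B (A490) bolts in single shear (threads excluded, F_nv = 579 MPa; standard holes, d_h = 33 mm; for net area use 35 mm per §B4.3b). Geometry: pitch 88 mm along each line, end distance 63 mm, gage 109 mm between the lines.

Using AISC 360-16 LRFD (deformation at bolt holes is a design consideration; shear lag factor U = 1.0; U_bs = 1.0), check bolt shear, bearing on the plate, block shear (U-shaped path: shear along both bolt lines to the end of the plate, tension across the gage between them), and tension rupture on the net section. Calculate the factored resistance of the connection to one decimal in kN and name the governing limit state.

Bolt shear: A_b = π(30)²/4 = 706.86 mm². φR_n = 0.75 × 579 × 706.86 × 4 × 1 = 1227.8 kN.
Bearing (6 mm plate, F_u = 400 MPa): end bolts L_c = 63 − 33/2 = 46.5, R_n = min(1.2×46.5×6×400, 2.4×30×6×400) = 133.92 kN/bolt; interior L_c = 88 − 33 = 55, R_n = 158.4 kN/bolt. φR_n = 0.75 × (2×133.92 + 2×158.4) = 438.5 kN.
Block shear: shear path 2×[63+1×88] = 2×151 mm, A_gv = 1812, A_nv = 2×(151 − 1.5×35)×6 = 1182 mm²; tension across gage: (109 − 1×35)×6 = 444 mm². R_n = min(0.6×400×1182, 0.6×250×1812) + 1.0×400×444 = min(283.68, 271.8) + 177.6 = 449.4 kN. φR_n = 0.75 × 449.4 = 337.1 kN.
Tension rupture (net): A_n = (303 − 2×35)×6 = 1398 mm² (U = 1.0, A_e = A_n). φR_n = 0.75 × 400 × 1398 = 419.4 kN.
Governing: min(1227.8, 438.5, 337.1, 419.4) = 337.1 kN → block shear.

337.1 kN (block shear governs)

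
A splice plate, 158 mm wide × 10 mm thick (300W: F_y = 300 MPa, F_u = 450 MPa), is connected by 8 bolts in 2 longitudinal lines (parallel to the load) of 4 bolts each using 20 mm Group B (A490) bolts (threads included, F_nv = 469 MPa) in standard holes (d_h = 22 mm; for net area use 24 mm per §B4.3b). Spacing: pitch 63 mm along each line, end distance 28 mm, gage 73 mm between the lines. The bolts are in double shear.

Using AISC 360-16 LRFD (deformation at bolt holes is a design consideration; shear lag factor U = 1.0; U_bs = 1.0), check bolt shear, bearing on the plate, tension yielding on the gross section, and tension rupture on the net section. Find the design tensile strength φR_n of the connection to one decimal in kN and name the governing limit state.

Bolt shear: A_b = π(20)²/4 = 314.16 mm². φR_n = 0.75 × 469 × 314.16 × 8 × 2 = 1768.1 kN.
Bearing (10 mm plate, F_u = 450 MPa): end bolts L_c = 28 − 22/2 = 17, R_n = min(1.2×17×10×450, 2.4×20×10×450) = 91.8 kN/bolt; interior L_c = 63 − 22 = 41, R_n = 216 kN/bolt. φR_n = 0.75 × (2×91.8 + 6×216) = 1109.7 kN.
Tension yield (gross): A_g = 158×10 = 1580 mm². φR_n = 0.90 × 300 × 1580 = 426.6 kN.
Tension rupture (net): A_n = (158 − 2×24)×10 = 1100 mm² (U = 1.0, A_e = A_n). φR_n = 0.75 × 450 × 1100 = 371.3 kN.
Governing: min(1768.1, 1109.7, 426.6, 371.3) = 371.3 kN → net-section rupture.

371.3 kN (net-section rupture governs)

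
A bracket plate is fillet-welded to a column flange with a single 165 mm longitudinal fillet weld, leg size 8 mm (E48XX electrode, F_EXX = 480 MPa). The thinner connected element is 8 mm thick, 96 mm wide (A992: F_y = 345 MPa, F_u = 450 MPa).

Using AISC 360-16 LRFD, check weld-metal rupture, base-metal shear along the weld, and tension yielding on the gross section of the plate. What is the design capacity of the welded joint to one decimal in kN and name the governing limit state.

Weld metal: throat = 0.707×8 = 5.656 mm, L = 165 mm. φR_n = 0.75 × 0.6 × 480 × 5.656 × 165 = 201.6 kN.
Base metal shear (8 mm plate): yield φR_n = 1.0×0.6×345×8×165 = 273.2 kN; rupture φR_n = 0.75×0.6×450×8×165 = 267.3 kN; take 267.3 kN (rupture).
Tension yield (gross): A_g = 96×8 = 768 mm². φR_n = 0.90 × 345 × 768 = 238.5 kN.
Governing: min(201.6, 267.3, 238.5) = 201.6 kN → weld metal.

201.6 kN (weld metal governs)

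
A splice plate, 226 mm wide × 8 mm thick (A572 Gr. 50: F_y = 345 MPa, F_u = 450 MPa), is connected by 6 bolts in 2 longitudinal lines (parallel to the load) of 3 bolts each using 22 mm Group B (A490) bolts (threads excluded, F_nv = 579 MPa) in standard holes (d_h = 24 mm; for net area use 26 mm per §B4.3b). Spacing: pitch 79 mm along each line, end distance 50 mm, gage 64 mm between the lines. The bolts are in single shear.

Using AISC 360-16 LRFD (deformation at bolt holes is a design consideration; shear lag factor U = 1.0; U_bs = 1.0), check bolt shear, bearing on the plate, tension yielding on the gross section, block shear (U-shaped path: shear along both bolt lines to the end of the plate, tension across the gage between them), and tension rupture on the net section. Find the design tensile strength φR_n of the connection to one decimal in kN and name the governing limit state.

469.8 kN (net-section rupture governs)

Bolt shear: A_b = π(22)²/4 = 380.13 mm². φR_n = 0.75 × 579 × 380.13 × 6 × 1 = 990.4 kN.
Bearing (8 mm plate, F_u = 450 MPa): end bolts L_c = 50 − 24/2 = 38, R_n = min(1.2×38×8×450, 2.4×22×8×450) = 164.16 kN/bolt; interior L_c = 79 − 24 = 55, R_n = 190.08 kN/bolt. φR_n = 0.75 × (2×164.16 + 4×190.08) = 816.5 kN.
Tension yield (gross): A_g = 226×8 = 1808 mm². φR_n = 0.90 × 345 × 1808 = 561.4 kN.
Block shear: shear path 2×[50+2×79] = 2×208 mm, A_gv = 3328, A_nv = 2×(208 − 2.5×26)×8 = 2288 mm²; tension across gage: (64 − 1×26)×8 = 304 mm². R_n = min(0.6×450×2288, 0.6×345×3328) + 1.0×450×304 = min(617.76, 688.9) + 136.8 = 754.56 kN. φR_n = 0.75 × 754.56 = 565.9 kN.
Tension rupture (net): A_n = (226 − 2×26)×8 = 1392 mm² (U = 1.0, A_e = A_n). φR_n = 0.75 × 450 × 1392 = 469.8 kN.
Governing: min(990.4, 816.5, 561.4, 565.9, 469.8) = 469.8 kN → net-section rupture.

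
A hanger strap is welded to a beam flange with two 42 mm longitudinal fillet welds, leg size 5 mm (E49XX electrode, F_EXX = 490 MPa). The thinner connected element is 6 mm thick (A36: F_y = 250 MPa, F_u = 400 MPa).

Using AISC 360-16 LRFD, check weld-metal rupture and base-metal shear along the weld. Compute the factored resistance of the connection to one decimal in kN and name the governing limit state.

65.5 kN (weld metal governs)

Weld metal: throat = 0.707×5 = 3.535 mm, L = 2×42 = 84 mm. φR_n = 0.75 × 0.6 × 490 × 3.535 × 84 = 65.5 kN.
Base metal shear (6 mm plate): yield φR_n = 1.0×0.6×250×6×84 = 75.6 kN; rupture φR_n = 0.75×0.6×400×6×84 = 90.7 kN; take 75.6 kN (yield).
Governing: min(65.5, 75.6) = 65.5 kN → weld metal.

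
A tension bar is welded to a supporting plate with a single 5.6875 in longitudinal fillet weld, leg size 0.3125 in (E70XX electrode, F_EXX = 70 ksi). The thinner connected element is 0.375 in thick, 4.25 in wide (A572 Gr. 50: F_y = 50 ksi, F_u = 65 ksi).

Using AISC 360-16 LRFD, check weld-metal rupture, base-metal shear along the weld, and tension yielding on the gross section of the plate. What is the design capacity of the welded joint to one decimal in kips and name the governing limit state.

Weld metal: throat = 0.707×0.3125 = 0.22094 in, L = 5.6875 in. φR_n = 0.75 × 0.6 × 70 × 0.22094 × 5.6875 = 39.6 kips.
Base metal shear (0.375 in plate): yield φR_n = 1.0×0.6×50×0.375×5.6875 = 64.0 kips; rupture φR_n = 0.75×0.6×65×0.375×5.6875 = 62.4 kips; take 62.4 kips (rupture).
Tension yield (gross): A_g = 4.25×0.375 = 1.5938 in². φR_n = 0.90 × 50 × 1.5938 = 71.7 kips.
Governing: min(39.6, 62.4, 71.7) = 39.6 kips → weld metal.

39.6 kips (weld metal governs)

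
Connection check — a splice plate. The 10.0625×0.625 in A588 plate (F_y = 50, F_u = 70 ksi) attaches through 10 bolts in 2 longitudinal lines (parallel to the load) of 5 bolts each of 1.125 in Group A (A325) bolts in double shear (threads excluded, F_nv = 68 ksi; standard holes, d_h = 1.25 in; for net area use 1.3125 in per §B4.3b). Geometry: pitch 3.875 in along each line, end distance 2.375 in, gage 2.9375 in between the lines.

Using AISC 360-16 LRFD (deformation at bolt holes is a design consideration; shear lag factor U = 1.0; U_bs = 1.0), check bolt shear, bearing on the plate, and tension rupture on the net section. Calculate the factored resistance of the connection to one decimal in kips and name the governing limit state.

Bolt shear: A_b = π(1.125)²/4 = 0.99402 in². φR_n = 0.75 × 68 × 0.99402 × 10 × 2 = 1013.9 kips.
Bearing (0.625 in plate, F_u = 70 ksi): end bolts L_c = 2.375 − 1.25/2 = 1.75, R_n = min(1.2×1.75×0.625×70, 2.4×1.125×0.625×70) = 91.875 kips/bolt; interior L_c = 3.875 − 1.25 = 2.625, R_n = 118.13 kips/bolt. φR_n = 0.75 × (2×91.875 + 8×118.13) = 846.6 kips.
Tension rupture (net): A_n = (10.0625 − 2×1.3125)×0.625 = 4.6484 in² (U = 1.0, A_e = A_n). φR_n = 0.75 × 70 × 4.6484 = 244.0 kips.
Governing: min(1013.9, 846.6, 244.0) = 244.0 kips → net-section rupture.

244.0 kips (net-section rupture governs)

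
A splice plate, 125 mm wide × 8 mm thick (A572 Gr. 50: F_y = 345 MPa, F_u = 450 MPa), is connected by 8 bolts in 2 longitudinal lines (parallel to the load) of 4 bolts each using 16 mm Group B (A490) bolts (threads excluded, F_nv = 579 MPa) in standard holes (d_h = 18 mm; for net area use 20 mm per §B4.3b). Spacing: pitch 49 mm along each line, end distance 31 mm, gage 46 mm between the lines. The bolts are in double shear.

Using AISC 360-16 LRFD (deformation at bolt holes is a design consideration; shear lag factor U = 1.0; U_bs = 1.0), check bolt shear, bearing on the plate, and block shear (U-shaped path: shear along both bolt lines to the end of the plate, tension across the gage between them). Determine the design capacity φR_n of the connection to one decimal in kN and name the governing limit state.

Bolt shear: A_b = π(16)²/4 = 201.06 mm². φR_n = 0.75 × 579 × 201.06 × 8 × 2 = 1397.0 kN.
Bearing (8 mm plate, F_u = 450 MPa): end bolts L_c = 31 − 18/2 = 22, R_n = min(1.2×22×8×450, 2.4×16×8×450) = 95.04 kN/bolt; interior L_c = 49 − 18 = 31, R_n = 133.92 kN/bolt. φR_n = 0.75 × (2×95.04 + 6×133.92) = 745.2 kN.
Block shear: shear path 2×[31+3×49] = 2×178 mm, A_gv = 2848, A_nv = 2×(178 − 3.5×20)×8 = 1728 mm²; tension across gage: (46 − 1×20)×8 = 208 mm². R_n = min(0.6×450×1728, 0.6×345×2848) + 1.0×450×208 = min(466.56, 589.54) + 93.6 = 560.16 kN. φR_n = 0.75 × 560.16 = 420.1 kN.
Governing: min(1397.0, 745.2, 420.1) = 420.1 kN → block shear.

420.1 kN (block shear governs)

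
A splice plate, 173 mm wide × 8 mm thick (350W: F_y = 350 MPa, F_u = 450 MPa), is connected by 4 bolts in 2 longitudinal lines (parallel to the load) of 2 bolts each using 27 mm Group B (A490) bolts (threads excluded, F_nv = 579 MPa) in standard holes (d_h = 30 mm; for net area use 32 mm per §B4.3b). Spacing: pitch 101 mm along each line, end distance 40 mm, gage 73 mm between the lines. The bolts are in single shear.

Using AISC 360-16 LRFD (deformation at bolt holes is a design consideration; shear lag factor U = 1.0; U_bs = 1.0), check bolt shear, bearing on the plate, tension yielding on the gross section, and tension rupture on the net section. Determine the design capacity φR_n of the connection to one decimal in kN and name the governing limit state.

294.3 kN (net-section rupture governs)

Bolt shear: A_b = π(27)²/4 = 572.56 mm². φR_n = 0.75 × 579 × 572.56 × 4 × 1 = 994.5 kN.
Bearing (8 mm plate, F_u = 450 MPa): end bolts L_c = 40 − 30/2 = 25, R_n = min(1.2×25×8×450, 2.4×27×8×450) = 108 kN/bolt; interior L_c = 101 − 30 = 71, R_n = 233.28 kN/bolt. φR_n = 0.75 × (2×108 + 2×233.28) = 511.9 kN.
Tension yield (gross): A_g = 173×8 = 1384 mm². φR_n = 0.90 × 350 × 1384 = 436.0 kN.
Tension rupture (net): A_n = (173 − 2×32)×8 = 872 mm² (U = 1.0, A_e = A_n). φR_n = 0.75 × 450 × 872 = 294.3 kN.
Governing: min(994.5, 511.9, 436.0, 294.3) = 294.3 kN → net-section rupture.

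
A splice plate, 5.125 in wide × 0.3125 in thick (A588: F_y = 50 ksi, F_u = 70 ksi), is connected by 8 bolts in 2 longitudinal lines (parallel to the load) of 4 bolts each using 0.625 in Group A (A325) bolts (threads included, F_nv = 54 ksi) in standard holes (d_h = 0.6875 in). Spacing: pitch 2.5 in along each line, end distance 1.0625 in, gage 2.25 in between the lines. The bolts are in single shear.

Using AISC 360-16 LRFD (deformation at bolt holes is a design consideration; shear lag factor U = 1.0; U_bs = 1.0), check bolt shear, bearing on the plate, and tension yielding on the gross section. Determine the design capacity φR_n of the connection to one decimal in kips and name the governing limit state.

Bolt shear: A_b = π(0.625)²/4 = 0.3068 in². φR_n = 0.75 × 54 × 0.3068 × 8 × 1 = 99.4 kips.
Bearing (0.3125 in plate, F_u = 70 ksi): end bolts L_c = 1.0625 − 0.6875/2 = 0.71875, R_n = min(1.2×0.71875×0.3125×70, 2.4×0.625×0.3125×70) = 18.867 kips/bolt; interior L_c = 2.5 − 0.6875 = 1.8125, R_n = 32.813 kips/bolt. φR_n = 0.75 × (2×18.867 + 6×32.813) = 176.0 kips.
Tension yield (gross): A_g = 5.125×0.3125 = 1.6016 in². φR_n = 0.90 × 50 × 1.6016 = 72.1 kips.
Governing: min(99.4, 176.0, 72.1) = 72.1 kips → gross-section yield.

72.1 kips (gross-section yield governs)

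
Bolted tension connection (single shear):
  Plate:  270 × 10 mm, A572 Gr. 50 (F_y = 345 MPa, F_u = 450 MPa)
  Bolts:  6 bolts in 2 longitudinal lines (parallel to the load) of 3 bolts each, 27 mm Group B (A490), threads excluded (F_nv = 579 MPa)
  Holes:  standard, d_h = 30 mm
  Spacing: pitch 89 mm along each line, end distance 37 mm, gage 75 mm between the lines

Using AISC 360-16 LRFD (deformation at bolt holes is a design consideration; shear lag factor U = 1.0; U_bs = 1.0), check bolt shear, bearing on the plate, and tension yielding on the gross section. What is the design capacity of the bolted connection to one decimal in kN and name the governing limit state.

838.4 kN (gross-section yield governs)

Bolt shear: A_b = π(27)²/4 = 572.56 mm². φR_n = 0.75 × 579 × 572.56 × 6 × 1 = 1491.8 kN.
Bearing (10 mm plate, F_u = 450 MPa): end bolts L_c = 37 − 30/2 = 22, R_n = min(1.2×22×10×450, 2.4×27×10×450) = 118.8 kN/bolt; interior L_c = 89 − 30 = 59, R_n = 291.6 kN/bolt. φR_n = 0.75 × (2×118.8 + 4×291.6) = 1053.0 kN.
Tension yield (gross): A_g = 270×10 = 2700 mm². φR_n = 0.90 × 345 × 2700 = 838.4 kN.
Governing: min(1491.8, 1053.0, 838.4) = 838.4 kN → gross-section yield.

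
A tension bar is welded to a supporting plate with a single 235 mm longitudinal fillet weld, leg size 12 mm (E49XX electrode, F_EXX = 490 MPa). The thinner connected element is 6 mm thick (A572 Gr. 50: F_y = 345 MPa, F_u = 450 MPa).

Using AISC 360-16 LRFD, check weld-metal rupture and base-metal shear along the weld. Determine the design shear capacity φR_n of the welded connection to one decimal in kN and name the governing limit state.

Weld metal: throat = 0.707×12 = 8.484 mm, L = 235 mm. φR_n = 0.75 × 0.6 × 490 × 8.484 × 235 = 439.6 kN.
Base metal shear (6 mm plate): yield φR_n = 1.0×0.6×345×6×235 = 291.9 kN; rupture φR_n = 0.75×0.6×450×6×235 = 285.5 kN; take 285.5 kN (rupture).
Governing: min(439.6, 285.5) = 285.5 kN → base-metal shear.

285.5 kN (base-metal shear governs)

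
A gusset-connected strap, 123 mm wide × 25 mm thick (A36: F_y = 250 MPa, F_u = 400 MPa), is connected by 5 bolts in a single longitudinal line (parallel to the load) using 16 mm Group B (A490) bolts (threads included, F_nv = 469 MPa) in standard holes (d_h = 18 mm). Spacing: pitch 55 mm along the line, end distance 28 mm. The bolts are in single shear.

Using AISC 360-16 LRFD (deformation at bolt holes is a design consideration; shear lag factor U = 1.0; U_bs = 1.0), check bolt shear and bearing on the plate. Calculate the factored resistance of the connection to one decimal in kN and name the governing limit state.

353.6 kN (bolt shear governs)

Bolt shear: A_b = π(16)²/4 = 201.06 mm². φR_n = 0.75 × 469 × 201.06 × 5 × 1 = 353.6 kN.
Bearing (25 mm plate, F_u = 400 MPa): end bolts L_c = 28 − 18/2 = 19, R_n = min(1.2×19×25×400, 2.4×16×25×400) = 228 kN/bolt; interior L_c = 55 − 18 = 37, R_n = 384 kN/bolt. φR_n = 0.75 × (1×228 + 4×384) = 1323.0 kN.
Governing: min(353.6, 1323.0) = 353.6 kN → bolt shear.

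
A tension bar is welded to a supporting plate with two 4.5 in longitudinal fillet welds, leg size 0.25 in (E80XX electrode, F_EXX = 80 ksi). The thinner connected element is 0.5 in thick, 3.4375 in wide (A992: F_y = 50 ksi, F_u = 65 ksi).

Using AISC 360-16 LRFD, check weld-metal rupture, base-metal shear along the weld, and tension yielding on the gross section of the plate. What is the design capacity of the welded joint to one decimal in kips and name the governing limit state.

57.3 kips (weld metal governs)

Weld metal: throat = 0.707×0.25 = 0.17675 in, L = 2×4.5 = 9 in. φR_n = 0.75 × 0.6 × 80 × 0.17675 × 9 = 57.3 kips.
Base metal shear (0.5 in plate): yield φR_n = 1.0×0.6×50×0.5×9 = 135.0 kips; rupture φR_n = 0.75×0.6×65×0.5×9 = 131.6 kips; take 131.6 kips (rupture).
Tension yield (gross): A_g = 3.4375×0.5 = 1.7188 in². φR_n = 0.90 × 50 × 1.7188 = 77.3 kips.
Governing: min(57.3, 131.6, 77.3) = 57.3 kips → weld metal.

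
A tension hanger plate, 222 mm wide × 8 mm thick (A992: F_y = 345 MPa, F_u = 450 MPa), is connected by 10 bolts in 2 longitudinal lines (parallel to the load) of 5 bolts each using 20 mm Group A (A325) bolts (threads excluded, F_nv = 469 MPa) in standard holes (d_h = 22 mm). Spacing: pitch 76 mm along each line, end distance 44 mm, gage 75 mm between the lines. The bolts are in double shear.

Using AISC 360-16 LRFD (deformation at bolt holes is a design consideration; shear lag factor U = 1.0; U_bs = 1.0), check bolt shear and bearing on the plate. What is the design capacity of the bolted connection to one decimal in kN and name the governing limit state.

1250.6 kN (bearing governs)

Bolt shear: A_b = π(20)²/4 = 314.16 mm². φR_n = 0.75 × 469 × 314.16 × 10 × 2 = 2210.1 kN.
Bearing (8 mm plate, F_u = 450 MPa): end bolts L_c = 44 − 22/2 = 33, R_n = min(1.2×33×8×450, 2.4×20×8×450) = 142.56 kN/bolt; interior L_c = 76 − 22 = 54, R_n = 172.8 kN/bolt. φR_n = 0.75 × (2×142.56 + 8×172.8) = 1250.6 kN.
Governing: min(2210.1, 1250.6) = 1250.6 kN → bearing.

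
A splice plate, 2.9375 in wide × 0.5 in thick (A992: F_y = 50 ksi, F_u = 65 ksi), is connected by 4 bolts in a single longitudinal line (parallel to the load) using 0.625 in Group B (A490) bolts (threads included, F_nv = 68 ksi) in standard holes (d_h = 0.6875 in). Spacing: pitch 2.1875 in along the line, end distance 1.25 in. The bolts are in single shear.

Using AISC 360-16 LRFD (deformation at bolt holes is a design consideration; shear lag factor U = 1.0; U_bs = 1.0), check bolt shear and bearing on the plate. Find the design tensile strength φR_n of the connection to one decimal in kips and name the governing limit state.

Bolt shear: A_b = π(0.625)²/4 = 0.3068 in². φR_n = 0.75 × 68 × 0.3068 × 4 × 1 = 62.6 kips.
Bearing (0.5 in plate, F_u = 65 ksi): end bolts L_c = 1.25 − 0.6875/2 = 0.90625, R_n = min(1.2×0.90625×0.5×65, 2.4×0.625×0.5×65) = 35.344 kips/bolt; interior L_c = 2.1875 − 0.6875 = 1.5, R_n = 48.75 kips/bolt. φR_n = 0.75 × (1×35.344 + 3×48.75) = 136.2 kips.
Governing: min(62.6, 136.2) = 62.6 kips → bolt shear.

62.6 kips (bolt shear governs)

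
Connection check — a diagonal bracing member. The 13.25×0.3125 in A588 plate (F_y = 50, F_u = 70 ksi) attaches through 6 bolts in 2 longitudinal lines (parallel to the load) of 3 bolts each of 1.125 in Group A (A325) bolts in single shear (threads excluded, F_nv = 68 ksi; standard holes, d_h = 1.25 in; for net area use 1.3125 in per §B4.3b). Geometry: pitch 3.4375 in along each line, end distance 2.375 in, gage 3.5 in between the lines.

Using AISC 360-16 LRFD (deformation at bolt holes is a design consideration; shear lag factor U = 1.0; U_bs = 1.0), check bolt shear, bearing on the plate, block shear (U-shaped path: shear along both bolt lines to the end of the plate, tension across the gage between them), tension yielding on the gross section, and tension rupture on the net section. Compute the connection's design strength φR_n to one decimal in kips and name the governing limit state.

Bolt shear: A_b = π(1.125)²/4 = 0.99402 in². φR_n = 0.75 × 68 × 0.99402 × 6 × 1 = 304.2 kips.
Bearing (0.3125 in plate, F_u = 70 ksi): end bolts L_c = 2.375 − 1.25/2 = 1.75, R_n = min(1.2×1.75×0.3125×70, 2.4×1.125×0.3125×70) = 45.938 kips/bolt; interior L_c = 3.4375 − 1.25 = 2.1875, R_n = 57.422 kips/bolt. φR_n = 0.75 × (2×45.938 + 4×57.422) = 241.2 kips.
Block shear: shear path 2×[2.375+2×3.4375] = 2×9.25 in, A_gv = 5.7813, A_nv = 2×(9.25 − 2.5×1.3125)×0.3125 = 3.7305 in²; tension across gage: (3.5 − 1×1.3125)×0.3125 = 0.68359 in². R_n = min(0.6×70×3.7305, 0.6×50×5.7813) + 1.0×70×0.68359 = min(156.68, 173.44) + 47.851 = 204.53 kips. φR_n = 0.75 × 204.53 = 153.4 kips.
Tension yield (gross): A_g = 13.25×0.3125 = 4.1406 in². φR_n = 0.90 × 50 × 4.1406 = 186.3 kips.
Tension rupture (net): A_n = (13.25 − 2×1.3125)×0.3125 = 3.3203 in² (U = 1.0, A_e = A_n). φR_n = 0.75 × 70 × 3.3203 = 174.3 kips.
Governing: min(304.2, 241.2, 153.4, 186.3, 174.3) = 153.4 kips → block shear.

153.4 kips (block shear governs)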